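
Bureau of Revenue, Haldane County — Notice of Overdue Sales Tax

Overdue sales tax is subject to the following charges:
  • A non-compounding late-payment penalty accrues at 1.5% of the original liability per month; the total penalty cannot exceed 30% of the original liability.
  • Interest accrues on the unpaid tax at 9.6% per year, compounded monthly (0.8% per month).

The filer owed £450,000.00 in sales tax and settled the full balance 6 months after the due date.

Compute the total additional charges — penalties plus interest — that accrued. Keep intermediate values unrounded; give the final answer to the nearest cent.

Penalty: 6 × 1.5% × £450,000.00 = £40,500.00 (below the 30% cap of £135,000.00)
Interest: £450,000.00 × ((1 + 0.008)^6 − 1) = £450,000.00 × 0.0489703… = £22,036.6357…
Penalties + interest = £40,500.0000 + £22,036.6357… = £62,536.64

£62,536.64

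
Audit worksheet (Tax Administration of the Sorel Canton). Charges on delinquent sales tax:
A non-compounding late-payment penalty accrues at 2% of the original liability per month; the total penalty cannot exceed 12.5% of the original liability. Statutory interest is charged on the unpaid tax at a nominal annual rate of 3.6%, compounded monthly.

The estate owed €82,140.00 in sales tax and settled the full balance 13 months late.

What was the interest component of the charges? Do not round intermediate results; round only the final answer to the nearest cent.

Interest (3.6%/yr ÷ 12 = 0.3%/month): €82,140.00 × ((1 + 0.003)^13 − 1) = €3,261.7613…

€3,261.76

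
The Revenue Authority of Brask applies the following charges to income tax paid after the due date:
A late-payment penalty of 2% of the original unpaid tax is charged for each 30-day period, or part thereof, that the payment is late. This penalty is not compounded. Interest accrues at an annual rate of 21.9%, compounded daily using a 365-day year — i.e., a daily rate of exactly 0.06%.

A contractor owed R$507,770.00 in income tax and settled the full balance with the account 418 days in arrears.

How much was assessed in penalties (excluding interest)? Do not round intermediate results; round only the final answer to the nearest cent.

R$142,175.60

Penalty periods: ⌈418/30⌉ = 14; penalty = 14 × 2% × R$507,770.00 = R$142,175.60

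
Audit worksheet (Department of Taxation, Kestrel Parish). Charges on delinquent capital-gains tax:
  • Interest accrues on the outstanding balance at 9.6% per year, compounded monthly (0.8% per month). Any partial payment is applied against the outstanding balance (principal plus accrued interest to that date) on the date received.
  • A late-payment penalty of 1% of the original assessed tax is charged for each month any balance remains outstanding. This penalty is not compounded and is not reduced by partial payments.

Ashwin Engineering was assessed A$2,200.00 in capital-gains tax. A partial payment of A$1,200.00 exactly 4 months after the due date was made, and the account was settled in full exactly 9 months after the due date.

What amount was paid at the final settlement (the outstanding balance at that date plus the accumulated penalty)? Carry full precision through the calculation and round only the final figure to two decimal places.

Balance at month 4: A$2,200.0000 × (1 + 0.008)^4 = A$2,271.2493…
After A$1,200.00 payment: A$2,271.2493… − A$1,200.00 = A$1,071.2493…
Balance at month 9: A$1,071.2493… × (1 + 0.008)^5 = A$1,114.7904…
Penalty: 9 × 1% × A$2,200.00 = A$198.00
Final settlement = outstanding balance + penalty = A$1,114.7904… + A$198.00 = A$1,312.79

A$1,312.79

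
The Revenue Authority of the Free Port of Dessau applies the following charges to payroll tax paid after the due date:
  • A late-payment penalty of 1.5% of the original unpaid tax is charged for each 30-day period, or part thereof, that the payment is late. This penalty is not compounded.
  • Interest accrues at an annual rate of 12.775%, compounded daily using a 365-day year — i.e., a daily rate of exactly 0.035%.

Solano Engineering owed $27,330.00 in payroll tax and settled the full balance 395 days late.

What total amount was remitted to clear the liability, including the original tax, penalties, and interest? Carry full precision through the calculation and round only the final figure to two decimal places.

Penalty periods: ⌈395/30⌉ = 14; penalty = 14 × 1.5% × $27,330.00 = $5,739.30
Interest: $27,330.00 × ((1 + 0.00035)^395 − 1) = $27,330.00 × 0.14823481… = $4,051.2573…
Total = $27,330.00 + $5,739.3000 + $4,051.2573… = $37,120.56

$37,120.56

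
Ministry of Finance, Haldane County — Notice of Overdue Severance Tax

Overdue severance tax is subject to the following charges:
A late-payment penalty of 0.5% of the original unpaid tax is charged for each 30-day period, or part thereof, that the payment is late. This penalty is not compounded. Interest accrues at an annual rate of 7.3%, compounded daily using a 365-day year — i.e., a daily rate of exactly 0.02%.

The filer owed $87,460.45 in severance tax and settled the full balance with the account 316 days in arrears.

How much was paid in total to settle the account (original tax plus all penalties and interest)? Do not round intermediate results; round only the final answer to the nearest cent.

$97,976.09

Penalty periods: ⌈316/30⌉ = 11; penalty = 11 × 0.5% × $87,460.45 = $4,810.32…
Interest: $87,460.45 × ((1 + 0.0002)^316 − 1) = $87,460.45 × 0.06523313… = $5,705.3193…
Total = $87,460.45 + $4,810.3248… + $5,705.3193… = $97,976.09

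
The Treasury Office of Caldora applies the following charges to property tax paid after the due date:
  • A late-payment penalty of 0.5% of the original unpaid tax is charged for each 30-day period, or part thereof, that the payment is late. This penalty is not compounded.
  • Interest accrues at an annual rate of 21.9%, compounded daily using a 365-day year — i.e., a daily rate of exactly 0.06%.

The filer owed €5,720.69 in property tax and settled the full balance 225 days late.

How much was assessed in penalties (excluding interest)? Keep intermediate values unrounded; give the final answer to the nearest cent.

€228.83

Penalty periods: ⌈225/30⌉ = 8; penalty = 8 × 0.5% × €5,720.69 = €228.83…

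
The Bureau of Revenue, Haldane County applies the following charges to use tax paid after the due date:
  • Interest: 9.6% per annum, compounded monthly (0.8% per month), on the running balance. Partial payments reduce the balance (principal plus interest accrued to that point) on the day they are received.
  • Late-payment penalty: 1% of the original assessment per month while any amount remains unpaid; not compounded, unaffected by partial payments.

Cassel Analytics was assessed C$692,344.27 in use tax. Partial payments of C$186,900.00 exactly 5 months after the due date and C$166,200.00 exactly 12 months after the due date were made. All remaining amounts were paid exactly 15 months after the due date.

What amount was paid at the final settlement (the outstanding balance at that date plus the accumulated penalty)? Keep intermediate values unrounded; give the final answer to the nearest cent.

C$511,472.29

Balance at month 5: C$692,344.2700 × (1 + 0.008)^5 = C$720,484.7001…
After C$186,900.00 payment: C$720,484.7001… − C$186,900.00 = C$533,584.7001…
Balance at month 12: C$533,584.7001… × (1 + 0.008)^7 = C$564,192.2199…
After C$166,200.00 payment: C$564,192.2199… − C$166,200.00 = C$397,992.2199…
Balance at month 15: C$397,992.2199… × (1 + 0.008)^3 = C$407,620.6514…
Penalty: 15 × 1% × C$692,344.27 = C$103,851.64…
Final settlement = outstanding balance + penalty = C$407,620.6514… + C$103,851.64… = C$511,472.29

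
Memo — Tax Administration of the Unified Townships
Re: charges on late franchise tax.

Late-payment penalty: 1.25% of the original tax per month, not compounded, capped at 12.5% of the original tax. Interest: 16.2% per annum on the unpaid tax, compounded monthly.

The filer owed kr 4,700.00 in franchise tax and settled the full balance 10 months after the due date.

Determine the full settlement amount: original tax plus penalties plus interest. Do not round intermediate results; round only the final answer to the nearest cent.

Penalty (uncapped): 10 × 1.25% × kr 4,700.00 = kr 587.50; cap = 12.5% × kr 4,700.00 = kr 587.50 → penalty = kr 587.50
Interest (16.2%/yr ÷ 12 = 1.35%/month): kr 4,700.00 × ((1 + 0.0135)^10 − 1) = kr 674.4668…
Total = kr 4,700.00 + kr 587.5000 + kr 674.4668… = kr 5,961.97

kr 5,961.97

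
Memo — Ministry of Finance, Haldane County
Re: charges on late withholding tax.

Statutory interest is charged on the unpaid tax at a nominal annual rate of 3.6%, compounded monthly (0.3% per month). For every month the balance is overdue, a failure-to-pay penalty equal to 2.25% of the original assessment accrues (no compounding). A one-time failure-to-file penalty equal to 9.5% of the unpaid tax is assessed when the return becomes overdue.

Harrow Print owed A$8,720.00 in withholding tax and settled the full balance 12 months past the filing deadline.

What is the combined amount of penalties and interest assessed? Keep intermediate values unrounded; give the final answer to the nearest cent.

Failure-to-file penalty: 9.5% × A$8,720.00 = A$828.40
Failure-to-pay penalty: 12 × 2.25% × A$8,720.00 = A$2,354.40
Interest: A$8,720.00 × ((1 + 0.003)^12 − 1) = A$8,720.00 × 0.0366000… = A$319.1518…
Penalties + interest = A$3,182.8000 + A$319.1518… = A$3,501.95

A$3,501.95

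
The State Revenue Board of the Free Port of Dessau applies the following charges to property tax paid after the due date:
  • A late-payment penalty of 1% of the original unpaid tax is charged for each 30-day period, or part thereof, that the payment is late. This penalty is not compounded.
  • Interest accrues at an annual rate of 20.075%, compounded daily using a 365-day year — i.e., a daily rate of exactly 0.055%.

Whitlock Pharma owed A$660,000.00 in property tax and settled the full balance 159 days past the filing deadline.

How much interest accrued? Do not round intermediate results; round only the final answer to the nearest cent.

A$60,298.56

Interest: A$660,000.00 × ((1 + 0.00055)^159 − 1) = A$660,000.00 × 0.09136146… = A$60,298.5617…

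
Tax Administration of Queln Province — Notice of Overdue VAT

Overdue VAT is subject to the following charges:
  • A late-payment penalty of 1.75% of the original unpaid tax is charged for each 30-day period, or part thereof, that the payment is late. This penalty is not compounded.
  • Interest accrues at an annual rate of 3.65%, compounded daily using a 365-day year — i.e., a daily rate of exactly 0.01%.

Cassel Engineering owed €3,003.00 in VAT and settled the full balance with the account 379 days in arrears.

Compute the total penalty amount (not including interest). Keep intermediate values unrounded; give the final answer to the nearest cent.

Penalty periods: ⌈379/30⌉ = 13; penalty = 13 × 1.75% × €3,003.00 = €683.18…

€683.18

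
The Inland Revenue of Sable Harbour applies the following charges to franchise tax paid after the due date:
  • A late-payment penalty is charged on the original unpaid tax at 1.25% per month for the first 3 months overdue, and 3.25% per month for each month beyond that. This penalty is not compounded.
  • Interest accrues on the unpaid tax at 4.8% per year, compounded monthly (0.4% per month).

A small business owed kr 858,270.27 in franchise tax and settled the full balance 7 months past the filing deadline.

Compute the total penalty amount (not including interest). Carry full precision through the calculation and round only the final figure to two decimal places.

Penalty, months 1–3: 3 × 1.25% × kr 858,270.27 = kr 32,185.14…
Penalty, months 4–7: 4 × 3.25% × kr 858,270.27 = kr 111,575.14…
Total penalty = kr 32,185.14… + kr 111,575.14… = kr 143,760.27

kr 143,760.27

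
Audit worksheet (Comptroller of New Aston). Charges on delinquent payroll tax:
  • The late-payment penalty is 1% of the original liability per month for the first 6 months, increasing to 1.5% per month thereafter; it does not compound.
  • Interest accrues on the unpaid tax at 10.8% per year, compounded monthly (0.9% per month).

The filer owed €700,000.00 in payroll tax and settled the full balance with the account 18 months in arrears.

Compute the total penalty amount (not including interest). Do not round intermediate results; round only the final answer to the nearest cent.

€168,000.00

Penalty, months 1–6: 6 × 1% × €700,000.00 = €42,000.00
Penalty, months 7–18: 12 × 1.5% × €700,000.00 = €126,000.00
Total penalty = €42,000.00 + €126,000.00 = €168,000.00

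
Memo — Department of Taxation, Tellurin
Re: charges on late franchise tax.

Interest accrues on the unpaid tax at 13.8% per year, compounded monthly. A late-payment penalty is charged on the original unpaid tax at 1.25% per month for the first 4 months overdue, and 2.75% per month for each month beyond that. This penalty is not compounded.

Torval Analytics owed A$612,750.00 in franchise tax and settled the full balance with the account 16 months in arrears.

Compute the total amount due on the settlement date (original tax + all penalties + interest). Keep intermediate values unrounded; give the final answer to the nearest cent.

Penalty, months 1–4: 4 × 1.25% × A$612,750.00 = A$30,637.50
Penalty, months 5–16: 12 × 2.75% × A$612,750.00 = A$202,207.50
Interest (13.8%/yr ÷ 12 = 1.15%/month): A$612,750.00 × ((1 + 0.0115)^16 − 1) = A$123,012.2704…
Total = A$612,750.00 + A$232,845.0000 + A$123,012.2704… = A$968,607.27

A$968,607.27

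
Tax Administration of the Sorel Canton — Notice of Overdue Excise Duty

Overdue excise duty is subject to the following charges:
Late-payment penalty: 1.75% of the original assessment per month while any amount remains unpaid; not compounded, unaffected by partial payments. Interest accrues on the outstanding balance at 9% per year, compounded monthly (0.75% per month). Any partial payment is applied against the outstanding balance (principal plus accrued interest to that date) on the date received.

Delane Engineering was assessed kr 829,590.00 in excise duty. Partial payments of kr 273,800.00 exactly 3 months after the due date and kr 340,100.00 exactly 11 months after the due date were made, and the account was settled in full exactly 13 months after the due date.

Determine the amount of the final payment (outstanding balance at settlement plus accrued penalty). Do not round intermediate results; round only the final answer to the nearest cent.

kr 462,685.84

Balance at month 3: kr 829,590.0000 × (1 + 0.0075)^3 = kr 848,396.1183…
After kr 273,800.00 payment: kr 848,396.1183… − kr 273,800.00 = kr 574,596.1183…
Balance at month 11: kr 574,596.1183… × (1 + 0.0075)^8 = kr 609,990.5771…
After kr 340,100.00 payment: kr 609,990.5771… − kr 340,100.00 = kr 269,890.5771…
Balance at month 13: kr 269,890.5771… × (1 + 0.0075)^2 = kr 273,954.1171…
Penalty: 13 × 1.75% × kr 829,590.00 = kr 188,731.73…
Final settlement = outstanding balance + penalty = kr 273,954.1171… + kr 188,731.73… = kr 462,685.84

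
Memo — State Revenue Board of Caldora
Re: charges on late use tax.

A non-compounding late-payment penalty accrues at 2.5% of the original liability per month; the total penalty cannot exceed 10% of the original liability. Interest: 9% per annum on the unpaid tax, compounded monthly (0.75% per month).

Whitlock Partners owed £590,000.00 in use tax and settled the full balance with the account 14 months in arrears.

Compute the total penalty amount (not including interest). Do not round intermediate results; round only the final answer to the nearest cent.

Penalty (uncapped): 14 × 2.5% × £590,000.00 = £206,500.00; cap = 10% × £590,000.00 = £59,000.00 → penalty = £59,000.00

£59,000.00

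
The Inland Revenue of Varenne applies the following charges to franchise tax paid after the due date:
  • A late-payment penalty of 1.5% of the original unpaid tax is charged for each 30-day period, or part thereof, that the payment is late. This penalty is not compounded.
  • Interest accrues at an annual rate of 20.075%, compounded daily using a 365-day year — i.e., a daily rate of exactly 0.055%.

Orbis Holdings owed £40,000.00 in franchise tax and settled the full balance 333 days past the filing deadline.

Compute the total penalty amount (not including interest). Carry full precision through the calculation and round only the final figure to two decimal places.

£7,200.00

Penalty periods: ⌈333/30⌉ = 12; penalty = 12 × 1.5% × £40,000.00 = £7,200.00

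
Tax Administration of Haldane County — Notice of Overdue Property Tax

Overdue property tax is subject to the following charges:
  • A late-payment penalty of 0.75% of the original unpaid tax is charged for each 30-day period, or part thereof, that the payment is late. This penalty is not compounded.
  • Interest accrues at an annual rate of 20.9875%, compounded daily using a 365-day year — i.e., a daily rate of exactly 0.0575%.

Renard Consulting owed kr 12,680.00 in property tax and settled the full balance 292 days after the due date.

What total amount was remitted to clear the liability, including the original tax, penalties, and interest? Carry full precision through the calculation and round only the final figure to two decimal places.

Penalty periods: ⌈292/30⌉ = 10; penalty = 10 × 0.75% × kr 12,680.00 = kr 951.00
Interest: kr 12,680.00 × ((1 + 0.000575)^292 − 1) = kr 12,680.00 × 0.18276125… = kr 2,317.4127…
Total = kr 12,680.00 + kr 951.0000 + kr 2,317.4127… = kr 15,948.41

kr 15,948.41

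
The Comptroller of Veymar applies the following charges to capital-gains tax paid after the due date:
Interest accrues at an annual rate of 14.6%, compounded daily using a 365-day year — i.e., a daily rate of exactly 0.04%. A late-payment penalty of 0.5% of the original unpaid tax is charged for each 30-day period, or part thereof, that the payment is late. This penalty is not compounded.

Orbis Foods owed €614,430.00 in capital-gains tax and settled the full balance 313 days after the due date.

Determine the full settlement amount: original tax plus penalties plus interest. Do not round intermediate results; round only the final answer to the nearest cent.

Penalty periods: ⌈313/30⌉ = 11; penalty = 11 × 0.5% × €614,430.00 = €33,793.65
Interest: €614,430.00 × ((1 + 0.0004)^313 − 1) = €614,430.00 × 0.13334673… = €81,932.2335…
Total = €614,430.00 + €33,793.6500 + €81,932.2335… = €730,155.88

€730,155.88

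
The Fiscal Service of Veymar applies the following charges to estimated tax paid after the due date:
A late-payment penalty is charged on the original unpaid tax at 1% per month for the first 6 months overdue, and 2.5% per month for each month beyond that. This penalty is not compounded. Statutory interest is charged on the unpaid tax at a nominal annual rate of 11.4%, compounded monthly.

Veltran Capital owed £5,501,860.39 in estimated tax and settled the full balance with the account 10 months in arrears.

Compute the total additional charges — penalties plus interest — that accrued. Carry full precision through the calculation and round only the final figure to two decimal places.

Penalty, months 1–6: 6 × 1% × £5,501,860.39 = £330,111.62…
Penalty, months 7–10: 4 × 2.5% × £5,501,860.39 = £550,186.04…
Interest (11.4%/yr ÷ 12 = 0.95%/month): £5,501,860.39 × ((1 + 0.0095)^10 − 1) = £545,596.7453…
Penalties + interest = £880,297.6624 + £545,596.7453… = £1,425,894.41

£1,425,894.41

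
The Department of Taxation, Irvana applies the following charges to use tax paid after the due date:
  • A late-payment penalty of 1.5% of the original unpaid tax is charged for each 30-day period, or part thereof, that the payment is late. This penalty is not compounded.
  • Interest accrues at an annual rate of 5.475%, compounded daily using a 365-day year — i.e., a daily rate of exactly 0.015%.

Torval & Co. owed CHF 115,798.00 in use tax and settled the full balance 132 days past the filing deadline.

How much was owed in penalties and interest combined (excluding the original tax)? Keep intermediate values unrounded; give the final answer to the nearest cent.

Penalty periods: ⌈132/30⌉ = 5; penalty = 5 × 1.5% × CHF 115,798.00 = CHF 8,684.85
Interest: CHF 115,798.00 × ((1 + 0.00015)^132 − 1) = CHF 115,798.00 × 0.01999581… = CHF 2,315.4743…
Penalties + interest = CHF 8,684.8500 + CHF 2,315.4743… = CHF 11,000.32

CHF 11,000.32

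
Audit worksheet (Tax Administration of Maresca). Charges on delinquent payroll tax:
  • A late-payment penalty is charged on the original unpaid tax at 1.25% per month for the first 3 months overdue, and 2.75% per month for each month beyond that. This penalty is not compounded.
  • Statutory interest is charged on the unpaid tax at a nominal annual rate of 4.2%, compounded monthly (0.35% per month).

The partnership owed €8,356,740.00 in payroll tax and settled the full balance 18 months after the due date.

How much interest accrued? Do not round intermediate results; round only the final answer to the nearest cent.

€542,433.48

Interest: €8,356,740.00 × ((1 + 0.0035)^18 − 1) = €8,356,740.00 × 0.0649097… = €542,433.4841…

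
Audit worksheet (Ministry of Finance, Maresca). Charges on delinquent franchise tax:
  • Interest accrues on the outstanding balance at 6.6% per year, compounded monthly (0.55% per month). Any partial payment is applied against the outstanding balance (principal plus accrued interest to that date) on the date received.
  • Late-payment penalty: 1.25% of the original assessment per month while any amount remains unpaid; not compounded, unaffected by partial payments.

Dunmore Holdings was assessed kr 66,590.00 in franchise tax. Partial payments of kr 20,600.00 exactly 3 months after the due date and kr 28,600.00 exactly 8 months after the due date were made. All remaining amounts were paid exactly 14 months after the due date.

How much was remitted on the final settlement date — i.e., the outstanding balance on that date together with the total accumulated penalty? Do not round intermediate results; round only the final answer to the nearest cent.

kr 32,120.06

Balance at month 3: kr 66,590.0000 × (1 + 0.0055)^3 = kr 67,694.7891…
After kr 20,600.00 payment: kr 67,694.7891… − kr 20,600.00 = kr 47,094.7891…
Balance at month 8: kr 47,094.7891… × (1 + 0.0055)^5 = kr 48,404.2206…
After kr 28,600.00 payment: kr 48,404.2206… − kr 28,600.00 = kr 19,804.2206…
Balance at month 14: kr 19,804.2206… × (1 + 0.0055)^6 = kr 20,466.8122…
Penalty: 14 × 1.25% × kr 66,590.00 = kr 11,653.25
Final settlement = outstanding balance + penalty = kr 20,466.8122… + kr 11,653.25 = kr 32,120.06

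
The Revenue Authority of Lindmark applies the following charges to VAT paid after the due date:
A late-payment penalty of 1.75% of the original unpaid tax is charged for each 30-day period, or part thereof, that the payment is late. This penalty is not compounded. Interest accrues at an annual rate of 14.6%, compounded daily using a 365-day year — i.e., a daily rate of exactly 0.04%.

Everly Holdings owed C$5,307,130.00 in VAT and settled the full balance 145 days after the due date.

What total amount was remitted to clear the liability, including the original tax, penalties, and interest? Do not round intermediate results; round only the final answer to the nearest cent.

Penalty periods: ⌈145/30⌉ = 5; penalty = 5 × 1.75% × C$5,307,130.00 = C$464,373.88…
Interest: C$5,307,130.00 × ((1 + 0.0004)^145 − 1) = C$5,307,130.00 × 0.05970271… = C$316,850.0240…
Total = C$5,307,130.00 + C$464,373.8750 + C$316,850.0240… = C$6,088,353.90

C$6,088,353.90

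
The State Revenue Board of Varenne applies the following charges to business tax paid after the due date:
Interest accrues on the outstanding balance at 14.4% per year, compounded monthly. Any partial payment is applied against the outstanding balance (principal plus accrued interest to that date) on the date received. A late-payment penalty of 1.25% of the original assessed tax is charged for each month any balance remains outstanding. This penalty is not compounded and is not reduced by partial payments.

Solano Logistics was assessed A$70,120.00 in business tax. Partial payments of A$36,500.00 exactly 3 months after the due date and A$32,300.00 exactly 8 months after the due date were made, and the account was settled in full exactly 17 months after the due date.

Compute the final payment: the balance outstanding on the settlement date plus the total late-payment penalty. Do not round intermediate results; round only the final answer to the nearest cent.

A$21,689.53

Monthly rate = 14.4% ÷ 12 = 1.2%
Balance at month 3: A$70,120.0000 × (1 + 0.012)^3 = A$72,674.7330…
After A$36,500.00 payment: A$72,674.7330… − A$36,500.00 = A$36,174.7330…
Balance at month 8: A$36,174.7330… × (1 + 0.012)^5 = A$38,397.9375…
After A$32,300.00 payment: A$38,397.9375… − A$32,300.00 = A$6,097.9375…
Balance at month 17: A$6,097.9375… × (1 + 0.012)^9 = A$6,789.0277…
Penalty: 17 × 1.25% × A$70,120.00 = A$14,900.50
Final settlement = outstanding balance + penalty = A$6,789.0277… + A$14,900.50 = A$21,689.53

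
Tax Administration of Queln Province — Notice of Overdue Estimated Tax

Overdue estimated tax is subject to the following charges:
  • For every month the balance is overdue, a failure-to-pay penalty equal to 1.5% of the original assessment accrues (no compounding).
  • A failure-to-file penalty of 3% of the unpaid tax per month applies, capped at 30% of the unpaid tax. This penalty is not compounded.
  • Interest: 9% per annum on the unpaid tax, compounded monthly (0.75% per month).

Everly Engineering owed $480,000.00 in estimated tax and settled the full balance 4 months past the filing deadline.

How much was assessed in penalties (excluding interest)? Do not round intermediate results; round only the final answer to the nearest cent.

$86,400.00

Failure-to-file: 4 × 3% × $480,000.00 = $57,600.00 (under the 30% cap)
Failure-to-pay penalty = 1.5% × $480,000.00 × 4 mo = $28,800.00
Total penalty = $57,600.00 + $28,800.00 = $86,400.00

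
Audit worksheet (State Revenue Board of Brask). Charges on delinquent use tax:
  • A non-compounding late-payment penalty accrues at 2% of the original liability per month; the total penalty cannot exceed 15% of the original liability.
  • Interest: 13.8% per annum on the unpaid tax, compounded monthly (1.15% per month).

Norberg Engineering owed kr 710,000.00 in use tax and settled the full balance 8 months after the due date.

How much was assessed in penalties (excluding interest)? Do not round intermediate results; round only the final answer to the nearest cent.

kr 106,500.00

Penalty (uncapped): 8 × 2% × kr 710,000.00 = kr 113,600.00; cap = 15% × kr 710,000.00 = kr 106,500.00 → penalty = kr 106,500.00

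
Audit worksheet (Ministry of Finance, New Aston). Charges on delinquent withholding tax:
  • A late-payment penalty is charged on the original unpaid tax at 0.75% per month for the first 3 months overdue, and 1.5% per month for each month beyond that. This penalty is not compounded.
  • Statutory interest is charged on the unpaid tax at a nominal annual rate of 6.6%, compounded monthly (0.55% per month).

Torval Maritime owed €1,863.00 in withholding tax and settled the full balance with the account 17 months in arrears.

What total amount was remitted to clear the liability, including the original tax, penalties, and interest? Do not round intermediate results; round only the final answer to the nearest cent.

Penalty, months 1–3: 3 × 0.75% × €1,863.00 = €41.92…
Penalty, months 4–17: 14 × 1.5% × €1,863.00 = €391.23
Interest: €1,863.00 × ((1 + 0.0055)^17 − 1) = €1,863.00 × 0.0977293… = €182.0698…
Total = €1,863.00 + €433.1475 + €182.0698… = €2,478.22

€2,478.22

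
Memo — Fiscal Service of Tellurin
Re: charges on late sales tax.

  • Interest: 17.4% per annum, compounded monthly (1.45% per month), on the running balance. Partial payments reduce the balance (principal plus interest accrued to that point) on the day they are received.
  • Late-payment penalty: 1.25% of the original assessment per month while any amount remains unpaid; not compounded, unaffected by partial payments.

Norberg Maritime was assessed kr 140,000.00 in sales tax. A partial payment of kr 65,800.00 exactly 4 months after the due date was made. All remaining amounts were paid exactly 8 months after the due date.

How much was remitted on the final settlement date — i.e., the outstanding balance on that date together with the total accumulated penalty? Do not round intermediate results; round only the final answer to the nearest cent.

kr 101,388.31

Balance at month 4: kr 140,000.0000 × (1 + 0.0145)^4 = kr 148,298.3234…
After kr 65,800.00 payment: kr 148,298.3234… − kr 65,800.00 = kr 82,498.3234…
Balance at month 8: kr 82,498.3234… × (1 + 0.0145)^4 = kr 87,388.3075…
Penalty: 8 × 1.25% × kr 140,000.00 = kr 14,000.00
Final settlement = outstanding balance + penalty = kr 87,388.3075… + kr 14,000.00 = kr 101,388.31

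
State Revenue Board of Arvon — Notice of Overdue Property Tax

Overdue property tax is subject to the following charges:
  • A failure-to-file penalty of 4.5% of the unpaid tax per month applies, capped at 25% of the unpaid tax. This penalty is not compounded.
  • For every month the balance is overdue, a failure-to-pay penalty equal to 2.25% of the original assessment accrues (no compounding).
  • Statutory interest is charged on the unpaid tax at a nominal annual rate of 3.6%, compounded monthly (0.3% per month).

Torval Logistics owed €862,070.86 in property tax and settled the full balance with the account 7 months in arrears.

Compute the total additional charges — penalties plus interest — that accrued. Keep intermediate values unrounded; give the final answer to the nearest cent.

€369,561.11

Failure-to-file: 7 × 4.5% × €862,070.86 = €271,552.32…, capped at 25% × €862,070.86 = €215,517.72…
Failure-to-pay penalty: 7 × 2.25% × €862,070.86 = €135,776.16…
Interest: €862,070.86 × ((1 + 0.003)^7 − 1) = €862,070.86 × 0.0211899… = €18,267.2366…
Penalties + interest = €351,293.8755… + €18,267.2366… = €369,561.11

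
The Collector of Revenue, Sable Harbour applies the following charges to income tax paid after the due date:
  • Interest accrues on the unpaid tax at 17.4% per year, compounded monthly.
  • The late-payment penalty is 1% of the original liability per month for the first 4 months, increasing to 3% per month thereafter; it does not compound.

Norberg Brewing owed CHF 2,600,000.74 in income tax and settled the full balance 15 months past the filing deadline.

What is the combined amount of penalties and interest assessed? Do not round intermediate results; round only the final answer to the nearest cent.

CHF 1,588,667.24

Penalty, months 1–4: 4 × 1% × CHF 2,600,000.74 = CHF 104,000.03…
Penalty, months 5–15: 11 × 3% × CHF 2,600,000.74 = CHF 858,000.24…
Interest (17.4%/yr ÷ 12 = 1.45%/month): CHF 2,600,000.74 × ((1 + 0.0145)^15 − 1) = CHF 626,666.9633…
Penalties + interest = CHF 962,000.2738 + CHF 626,666.9633… = CHF 1,588,667.24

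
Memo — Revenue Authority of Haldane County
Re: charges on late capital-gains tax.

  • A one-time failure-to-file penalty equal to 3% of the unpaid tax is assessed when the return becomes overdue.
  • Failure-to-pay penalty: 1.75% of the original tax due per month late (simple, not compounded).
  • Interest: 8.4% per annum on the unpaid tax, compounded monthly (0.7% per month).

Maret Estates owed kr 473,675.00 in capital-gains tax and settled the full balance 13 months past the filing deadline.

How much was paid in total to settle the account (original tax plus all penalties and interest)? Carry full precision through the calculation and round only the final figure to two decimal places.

kr 640,608.41

Failure-to-file penalty: 3% × kr 473,675.00 = kr 14,210.25
Failure-to-pay penalty = 1.75% × kr 473,675.00 × 13 mo = kr 107,761.06…
Interest: kr 473,675.00 × ((1 + 0.007)^13 − 1) = kr 473,675.00 × 0.0949218… = kr 44,962.1009…
Total = kr 473,675.00 + kr 121,971.3125 + kr 44,962.1009… = kr 640,608.41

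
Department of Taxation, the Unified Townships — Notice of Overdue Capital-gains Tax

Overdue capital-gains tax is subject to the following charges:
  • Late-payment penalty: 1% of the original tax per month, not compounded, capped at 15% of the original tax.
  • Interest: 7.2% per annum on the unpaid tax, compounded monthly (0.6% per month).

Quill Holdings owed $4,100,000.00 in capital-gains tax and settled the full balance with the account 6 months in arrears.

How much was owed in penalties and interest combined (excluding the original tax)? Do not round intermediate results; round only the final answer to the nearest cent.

$395,831.79

Penalty: 6 × 1% × $4,100,000.00 = $246,000.00 (below the 15% cap of $615,000.00)
Interest: $4,100,000.00 × ((1 + 0.006)^6 − 1) = $4,100,000.00 × 0.0365443… = $149,831.7919…
Penalties + interest = $246,000.0000 + $149,831.7919… = $395,831.79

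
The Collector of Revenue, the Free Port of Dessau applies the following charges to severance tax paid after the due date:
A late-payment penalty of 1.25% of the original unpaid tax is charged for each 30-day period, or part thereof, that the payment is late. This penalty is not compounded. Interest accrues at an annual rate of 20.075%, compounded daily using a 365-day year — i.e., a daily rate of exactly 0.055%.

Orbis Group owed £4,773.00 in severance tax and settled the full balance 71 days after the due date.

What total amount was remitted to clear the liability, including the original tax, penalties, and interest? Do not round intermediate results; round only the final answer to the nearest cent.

Penalty periods: ⌈71/30⌉ = 3; penalty = 3 × 1.25% × £4,773.00 = £178.99…
Interest: £4,773.00 × ((1 + 0.00055)^71 − 1) = £4,773.00 × 0.03981131… = £190.0194…
Total = £4,773.00 + £178.9875 + £190.0194… = £5,142.01

£5,142.01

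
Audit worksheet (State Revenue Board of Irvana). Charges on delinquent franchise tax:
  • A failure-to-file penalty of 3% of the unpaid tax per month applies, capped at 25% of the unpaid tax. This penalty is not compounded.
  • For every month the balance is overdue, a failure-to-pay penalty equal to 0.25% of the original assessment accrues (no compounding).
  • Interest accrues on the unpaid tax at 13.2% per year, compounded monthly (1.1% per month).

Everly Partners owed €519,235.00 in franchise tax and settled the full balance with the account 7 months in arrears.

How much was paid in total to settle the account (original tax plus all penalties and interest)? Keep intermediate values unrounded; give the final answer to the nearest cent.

Failure-to-file: 7 × 3% × €519,235.00 = €109,039.35 (under the 25% cap)
Failure-to-pay penalty: 7 × 0.25% × €519,235.00 = €9,086.61…
Interest: €519,235.00 × ((1 + 0.011)^7 − 1) = €519,235.00 × 0.0795881… = €41,324.9275…
Total = €519,235.00 + €118,125.9625 + €41,324.9275… = €678,685.89

€678,685.89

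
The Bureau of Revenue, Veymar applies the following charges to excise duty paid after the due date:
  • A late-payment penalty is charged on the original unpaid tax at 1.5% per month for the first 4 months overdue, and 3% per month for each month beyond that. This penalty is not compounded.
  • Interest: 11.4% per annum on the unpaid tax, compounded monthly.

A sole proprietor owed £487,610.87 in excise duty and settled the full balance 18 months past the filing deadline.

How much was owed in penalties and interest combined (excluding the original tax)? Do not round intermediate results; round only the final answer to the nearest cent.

£324,521.35

Penalty, months 1–4: 4 × 1.5% × £487,610.87 = £29,256.65…
Penalty, months 5–18: 14 × 3% × £487,610.87 = £204,796.57…
Interest (11.4%/yr ÷ 12 = 0.95%/month): £487,610.87 × ((1 + 0.0095)^18 − 1) = £90,468.1361…
Penalties + interest = £234,053.2176 + £90,468.1361… = £324,521.35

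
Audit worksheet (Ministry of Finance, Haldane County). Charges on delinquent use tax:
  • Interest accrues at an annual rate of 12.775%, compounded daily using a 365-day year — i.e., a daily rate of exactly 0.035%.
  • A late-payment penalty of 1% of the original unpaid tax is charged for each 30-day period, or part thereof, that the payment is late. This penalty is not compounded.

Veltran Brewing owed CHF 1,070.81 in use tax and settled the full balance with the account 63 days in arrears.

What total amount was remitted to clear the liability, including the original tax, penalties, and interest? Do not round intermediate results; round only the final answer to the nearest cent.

CHF 1,126.80

Penalty periods: ⌈63/30⌉ = 3; penalty = 3 × 1% × CHF 1,070.81 = CHF 32.12…
Interest: CHF 1,070.81 × ((1 + 0.00035)^63 − 1) = CHF 1,070.81 × 0.02229095… = CHF 23.8694…
Total = CHF 1,070.81 + CHF 32.1243 + CHF 23.8694… = CHF 1,126.80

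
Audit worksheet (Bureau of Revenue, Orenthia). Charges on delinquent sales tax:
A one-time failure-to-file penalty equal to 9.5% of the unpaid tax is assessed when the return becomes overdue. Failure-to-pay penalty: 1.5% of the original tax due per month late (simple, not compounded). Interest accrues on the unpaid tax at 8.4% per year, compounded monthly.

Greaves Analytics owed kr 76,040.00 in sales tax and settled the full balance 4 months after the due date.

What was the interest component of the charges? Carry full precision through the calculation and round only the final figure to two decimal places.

kr 2,151.58

Interest (8.4%/yr ÷ 12 = 0.7%/month): kr 76,040.00 × ((1 + 0.007)^4 − 1) = kr 2,151.5803…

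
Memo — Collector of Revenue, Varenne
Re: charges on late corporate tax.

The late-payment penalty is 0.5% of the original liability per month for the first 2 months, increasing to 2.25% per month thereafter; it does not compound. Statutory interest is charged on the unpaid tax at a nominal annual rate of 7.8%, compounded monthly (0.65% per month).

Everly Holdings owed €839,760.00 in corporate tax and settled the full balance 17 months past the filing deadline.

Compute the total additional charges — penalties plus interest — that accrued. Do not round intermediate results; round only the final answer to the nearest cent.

Penalty, months 1–2: 2 × 0.5% × €839,760.00 = €8,397.60
Penalty, months 3–17: 15 × 2.25% × €839,760.00 = €283,419.00
Interest: €839,760.00 × ((1 + 0.0065)^17 − 1) = €839,760.00 × 0.1164371… = €97,779.1907…
Penalties + interest = €291,816.6000 + €97,779.1907… = €389,595.79

€389,595.79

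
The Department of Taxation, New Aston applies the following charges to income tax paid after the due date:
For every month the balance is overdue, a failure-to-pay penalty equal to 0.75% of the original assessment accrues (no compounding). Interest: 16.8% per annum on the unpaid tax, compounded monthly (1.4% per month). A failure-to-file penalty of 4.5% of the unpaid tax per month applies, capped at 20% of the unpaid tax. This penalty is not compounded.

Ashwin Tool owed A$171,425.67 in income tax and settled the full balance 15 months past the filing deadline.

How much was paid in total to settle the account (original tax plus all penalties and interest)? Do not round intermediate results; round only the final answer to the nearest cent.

A$264,746.82

Failure-to-file: 15 × 4.5% × A$171,425.67 = A$115,712.33…, capped at 20% × A$171,425.67 = A$34,285.13…
Failure-to-pay penalty = 0.75% × A$171,425.67 × 15 mo = A$19,285.39…
Interest: A$171,425.67 × ((1 + 0.014)^15 − 1) = A$171,425.67 × 0.2318826… = A$39,750.6320…
Total = A$171,425.67 + A$53,570.5219… + A$39,750.6320… = A$264,746.82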